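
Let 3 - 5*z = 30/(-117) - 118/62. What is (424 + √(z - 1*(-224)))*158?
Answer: 66992 + 158*√8223122310/6045 ≈ 69362.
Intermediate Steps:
z = 6238/6045 (z = ⅗ - (30/(-117) - 118/62)/5 = ⅗ - (30*(-1/117) - 118*1/62)/5 = ⅗ - (-10/39 - 59/31)/5 = ⅗ - ⅕*(-2611/1209) = ⅗ + 2611/6045 = 6238/6045 ≈ 1.0319)
(424 + √(z - 1*(-224)))*158 = (424 + √(6238/6045 - 1*(-224)))*158 = (424 + √(6238/6045 + 224))*158 = (424 + √(1360318/6045))*158 = (424 + √8223122310/6045)*158 = 66992 + 158*√8223122310/6045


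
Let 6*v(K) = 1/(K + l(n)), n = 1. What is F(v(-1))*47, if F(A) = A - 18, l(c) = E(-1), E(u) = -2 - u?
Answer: -10199/12 ≈ -849.92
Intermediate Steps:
l(c) = -1 (l(c) = -2 - 1*(-1) = -2 + 1 = -1)
v(K) = 1/(6*(-1 + K)) (v(K) = 1/(6*(K - 1)) = 1/(6*(-1 + K)))
F(A) = -18 + A
F(v(-1))*47 = (-18 + 1/(6*(-1 - 1)))*47 = (-18 + (⅙)/(-2))*47 = (-18 + (⅙)*(-½))*47 = (-18 - 1/12)*47 = -217/12*47 = -10199/12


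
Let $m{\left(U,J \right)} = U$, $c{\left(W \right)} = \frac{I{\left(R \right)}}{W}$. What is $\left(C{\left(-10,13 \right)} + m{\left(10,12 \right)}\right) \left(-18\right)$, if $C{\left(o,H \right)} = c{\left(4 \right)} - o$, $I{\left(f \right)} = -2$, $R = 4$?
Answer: $-351$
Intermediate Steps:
$c{\left(W \right)} = - \frac{2}{W}$
$C{\left(o,H \right)} = - \frac{1}{2} - o$ ($C{\left(o,H \right)} = - \frac{2}{4} - o = \left(-2\right) \frac{1}{4} - o = - \frac{1}{2} - o$)
$\left(C{\left(-10,13 \right)} + m{\left(10,12 \right)}\right) \left(-18\right) = \left(\left(- \frac{1}{2} - -10\right) + 10\right) \left(-18\right) = \left(\left(- \frac{1}{2} + 10\right) + 10\right) \left(-18\right) = \left(\frac{19}{2} + 10\right) \left(-18\right) = \frac{39}{2} \left(-18\right) = -351$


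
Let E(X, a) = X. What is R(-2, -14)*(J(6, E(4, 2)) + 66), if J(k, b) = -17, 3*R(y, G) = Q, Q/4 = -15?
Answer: -980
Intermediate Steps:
Q = -60 (Q = 4*(-15) = -60)
R(y, G) = -20 (R(y, G) = (⅓)*(-60) = -20)
R(-2, -14)*(J(6, E(4, 2)) + 66) = -20*(-17 + 66) = -20*49 = -980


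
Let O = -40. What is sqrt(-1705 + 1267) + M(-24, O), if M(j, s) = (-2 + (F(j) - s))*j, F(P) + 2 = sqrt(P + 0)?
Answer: -864 + I*sqrt(438) - 48*I*sqrt(6) ≈ -864.0 - 96.647*I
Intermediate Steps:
F(P) = -2 + sqrt(P) (F(P) = -2 + sqrt(P + 0) = -2 + sqrt(P))
M(j, s) = j*(-4 + sqrt(j) - s) (M(j, s) = (-2 + ((-2 + sqrt(j)) - s))*j = (-2 + (-2 + sqrt(j) - s))*j = (-4 + sqrt(j) - s)*j = j*(-4 + sqrt(j) - s))
sqrt(-1705 + 1267) + M(-24, O) = sqrt(-1705 + 1267) - 1*(-24)*(4 - 40 - sqrt(-24)) = sqrt(-438) - 1*(-24)*(4 - 40 - 2*I*sqrt(6)) = I*sqrt(438) - 1*(-24)*(4 - 40 - 2*I*sqrt(6)) = I*sqrt(438) - 1*(-24)*(-36 - 2*I*sqrt(6)) = I*sqrt(438) + (-864 - 48*I*sqrt(6)) = -864 + I*sqrt(438) - 48*I*sqrt(6)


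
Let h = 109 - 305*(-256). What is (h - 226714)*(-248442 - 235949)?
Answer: 71944173275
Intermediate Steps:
h = 78189 (h = 109 + 78080 = 78189)
(h - 226714)*(-248442 - 235949) = (78189 - 226714)*(-248442 - 235949) = -148525*(-484391) = 71944173275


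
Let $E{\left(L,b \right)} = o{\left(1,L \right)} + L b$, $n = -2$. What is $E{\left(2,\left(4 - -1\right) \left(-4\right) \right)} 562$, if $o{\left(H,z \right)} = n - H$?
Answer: $-24166$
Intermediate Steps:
$o{\left(H,z \right)} = -2 - H$
$E{\left(L,b \right)} = -3 + L b$ ($E{\left(L,b \right)} = \left(-2 - 1\right) + L b = -3 + L b$)
$E{\left(2,\left(4 - -1\right) \left(-4\right) \right)} 562 = \left(-3 + 2 \left(4 - -1\right) \left(-4\right)\right) 562 = \left(-3 + 2 \left(4 + 1\right) \left(-4\right)\right) 562 = \left(-3 + 2 \cdot 5 \left(-4\right)\right) 562 = \left(-3 + 2 \left(-20\right)\right) 562 = \left(-3 - 40\right) 562 = \left(-43\right) 562 = -24166$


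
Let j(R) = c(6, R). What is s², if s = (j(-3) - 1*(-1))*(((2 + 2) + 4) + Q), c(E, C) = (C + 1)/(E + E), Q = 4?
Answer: 100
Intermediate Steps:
c(E, C) = (1 + C)/(2*E) (c(E, C) = (1 + C)/((2*E)) = (1 + C)*(1/(2*E)) = (1 + C)/(2*E))
j(R) = 1/12 + R/12 (j(R) = (½)*(1 + R)/6 = (½)*(⅙)*(1 + R) = 1/12 + R/12)
s = 10 (s = ((1/12 + (1/12)*(-3)) - 1*(-1))*(((2 + 2) + 4) + 4) = ((1/12 - ¼) + 1)*((4 + 4) + 4) = (-⅙ + 1)*(8 + 4) = (⅚)*12 = 10)
s² = 10² = 100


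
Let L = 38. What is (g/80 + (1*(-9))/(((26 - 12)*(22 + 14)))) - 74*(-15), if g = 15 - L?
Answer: 621429/560 ≈ 1109.7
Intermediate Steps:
g = -23 (g = 15 - 1*38 = 15 - 38 = -23)
(g/80 + (1*(-9))/(((26 - 12)*(22 + 14)))) - 74*(-15) = (-23/80 + (1*(-9))/(((26 - 12)*(22 + 14)))) - 74*(-15) = (-23*1/80 - 9/(14*36)) + 1110 = (-23/80 - 9/504) + 1110 = (-23/80 - 9*1/504) + 1110 = (-23/80 - 1/56) + 1110 = -171/560 + 1110 = 621429/560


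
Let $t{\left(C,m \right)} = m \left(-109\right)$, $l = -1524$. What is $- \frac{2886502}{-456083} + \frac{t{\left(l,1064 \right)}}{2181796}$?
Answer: $\frac{1561215958896}{248770016267} \approx 6.2757$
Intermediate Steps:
$t{\left(C,m \right)} = - 109 m$
$- \frac{2886502}{-456083} + \frac{t{\left(l,1064 \right)}}{2181796} = - \frac{2886502}{-456083} + \frac{\left(-109\right) 1064}{2181796} = \left(-2886502\right) \left(- \frac{1}{456083}\right) - \frac{28994}{545449} = \frac{2886502}{456083} - \frac{28994}{545449} = \frac{1561215958896}{248770016267}$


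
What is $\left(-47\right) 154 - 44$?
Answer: $-7282$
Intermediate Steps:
$\left(-47\right) 154 - 44 = -7238 - 44 = -7282$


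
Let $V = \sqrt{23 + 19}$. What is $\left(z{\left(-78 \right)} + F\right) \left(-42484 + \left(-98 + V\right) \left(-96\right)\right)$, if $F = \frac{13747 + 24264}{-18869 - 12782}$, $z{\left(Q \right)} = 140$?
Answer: $- \frac{145307134804}{31651} - \frac{421740384 \sqrt{42}}{31651} \approx -4.6773 \cdot 10^{6}$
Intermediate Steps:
$V = \sqrt{42} \approx 6.4807$
$F = - \frac{38011}{31651}$ ($F = \frac{38011}{-31651} = 38011 \left(- \frac{1}{31651}\right) = - \frac{38011}{31651} \approx -1.2009$)
$\left(z{\left(-78 \right)} + F\right) \left(-42484 + \left(-98 + V\right) \left(-96\right)\right) = \left(140 - \frac{38011}{31651}\right) \left(-42484 + \left(-98 + \sqrt{42}\right) \left(-96\right)\right) = \frac{4393129 \left(-42484 + \left(9408 - 96 \sqrt{42}\right)\right)}{31651} = \frac{4393129 \left(-33076 - 96 \sqrt{42}\right)}{31651} = - \frac{145307134804}{31651} - \frac{421740384 \sqrt{42}}{31651}$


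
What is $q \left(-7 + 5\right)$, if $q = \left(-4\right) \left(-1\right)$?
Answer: $-8$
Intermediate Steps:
$q = 4$
$q \left(-7 + 5\right) = 4 \left(-7 + 5\right) = 4 \left(-2\right) = -8$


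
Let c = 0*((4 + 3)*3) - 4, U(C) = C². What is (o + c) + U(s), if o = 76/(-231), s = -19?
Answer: 82391/231 ≈ 356.67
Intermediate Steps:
o = -76/231 (o = 76*(-1/231) = -76/231 ≈ -0.32900)
c = -4 (c = 0*(7*3) - 4 = 0*21 - 4 = 0 - 4 = -4)
(o + c) + U(s) = (-76/231 - 4) + (-19)² = -1000/231 + 361 = 82391/231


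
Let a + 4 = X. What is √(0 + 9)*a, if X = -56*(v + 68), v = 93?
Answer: -27060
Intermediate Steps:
X = -9016 (X = -56*(93 + 68) = -56*161 = -9016)
a = -9020 (a = -4 - 9016 = -9020)
√(0 + 9)*a = √(0 + 9)*(-9020) = √9*(-9020) = 3*(-9020) = -27060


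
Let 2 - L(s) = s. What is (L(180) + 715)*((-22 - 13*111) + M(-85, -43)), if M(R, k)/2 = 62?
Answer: -720117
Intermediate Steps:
L(s) = 2 - s
M(R, k) = 124 (M(R, k) = 2*62 = 124)
(L(180) + 715)*((-22 - 13*111) + M(-85, -43)) = ((2 - 1*180) + 715)*((-22 - 13*111) + 124) = ((2 - 180) + 715)*((-22 - 1443) + 124) = (-178 + 715)*(-1465 + 124) = 537*(-1341) = -720117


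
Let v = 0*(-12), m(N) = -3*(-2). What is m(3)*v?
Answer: 0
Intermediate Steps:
m(N) = 6
v = 0
m(3)*v = 6*0 = 0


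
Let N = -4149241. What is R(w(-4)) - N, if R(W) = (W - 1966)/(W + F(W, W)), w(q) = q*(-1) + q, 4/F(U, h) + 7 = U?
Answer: 8305363/2 ≈ 4.1527e+6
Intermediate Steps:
F(U, h) = 4/(-7 + U)
w(q) = 0 (w(q) = -q + q = 0)
R(W) = (-1966 + W)/(W + 4/(-7 + W)) (R(W) = (W - 1966)/(W + 4/(-7 + W)) = (-1966 + W)/(W + 4/(-7 + W)))
R(w(-4)) - N = (-1966 + 0)*(-7 + 0)/(4 + 0*(-7 + 0)) - 1*(-4149241) = -1966*(-7)/(4 + 0*(-7)) + 4149241 = -1966*(-7)/(4 + 0) + 4149241 = -1966*(-7)/4 + 4149241 = (¼)*(-1966)*(-7) + 4149241 = 6881/2 + 4149241 = 8305363/2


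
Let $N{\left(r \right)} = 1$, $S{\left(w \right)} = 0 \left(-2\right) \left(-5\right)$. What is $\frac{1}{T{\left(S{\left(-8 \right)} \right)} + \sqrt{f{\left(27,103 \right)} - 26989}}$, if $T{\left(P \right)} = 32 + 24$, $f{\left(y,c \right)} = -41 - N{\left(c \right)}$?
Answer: $\frac{56}{30167} - \frac{i \sqrt{27031}}{30167} \approx 0.0018563 - 0.00545 i$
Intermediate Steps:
$S{\left(w \right)} = 0$ ($S{\left(w \right)} = 0 \left(-5\right) = 0$)
$f{\left(y,c \right)} = -42$ ($f{\left(y,c \right)} = -41 - 1 = -42$)
$T{\left(P \right)} = 56$
$\frac{1}{T{\left(S{\left(-8 \right)} \right)} + \sqrt{f{\left(27,103 \right)} - 26989}} = \frac{1}{56 + \sqrt{-42 - 26989}} = \frac{1}{56 + \sqrt{-27031}} = \frac{1}{56 + i \sqrt{27031}}$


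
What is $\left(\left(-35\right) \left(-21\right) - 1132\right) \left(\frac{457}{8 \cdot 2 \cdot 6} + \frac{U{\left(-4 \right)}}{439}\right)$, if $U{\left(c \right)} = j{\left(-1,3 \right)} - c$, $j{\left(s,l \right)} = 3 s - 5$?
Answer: $- \frac{79494883}{42144} \approx -1886.3$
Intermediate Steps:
$j{\left(s,l \right)} = -5 + 3 s$
$U{\left(c \right)} = -8 - c$ ($U{\left(c \right)} = \left(-5 + 3 \left(-1\right)\right) - c = \left(-5 - 3\right) - c = -8 - c$)
$\left(\left(-35\right) \left(-21\right) - 1132\right) \left(\frac{457}{8 \cdot 2 \cdot 6} + \frac{U{\left(-4 \right)}}{439}\right) = \left(\left(-35\right) \left(-21\right) - 1132\right) \left(\frac{457}{8 \cdot 2 \cdot 6} + \frac{-8 - -4}{439}\right) = \left(735 - 1132\right) \left(\frac{457}{16 \cdot 6} + \left(-8 + 4\right) \frac{1}{439}\right) = - 397 \left(\frac{457}{96} - \frac{4}{439}\right) = \left(-397\right) \frac{200239}{42144} = - \frac{79494883}{42144}$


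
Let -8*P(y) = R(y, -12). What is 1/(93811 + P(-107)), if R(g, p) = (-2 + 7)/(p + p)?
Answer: 192/18011717 ≈ 1.0660e-5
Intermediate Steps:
R(g, p) = 5/(2*p) (R(g, p) = 5/((2*p)) = 5*(1/(2*p)) = 5/(2*p))
P(y) = 5/192 (P(y) = -5/(16*(-12)) = -5*(-1)/(16*12) = -1/8*(-5/24) = 5/192)
1/(93811 + P(-107)) = 1/(93811 + 5/192) = 1/(18011717/192) = 192/18011717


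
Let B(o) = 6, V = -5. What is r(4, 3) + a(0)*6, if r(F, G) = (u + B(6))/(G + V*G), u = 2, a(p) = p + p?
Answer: -⅔ ≈ -0.66667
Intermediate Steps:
a(p) = 2*p
r(F, G) = -2/G (r(F, G) = (2 + 6)/(G - 5*G) = 8/((-4*G)) = 8*(-1/(4*G)) = -2/G)
r(4, 3) + a(0)*6 = -2/3 + (2*0)*6 = -2*⅓ + 0*6 = -⅔ + 0 = -⅔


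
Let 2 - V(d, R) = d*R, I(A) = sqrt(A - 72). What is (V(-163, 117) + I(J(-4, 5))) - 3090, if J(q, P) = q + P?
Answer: 15983 + I*sqrt(71) ≈ 15983.0 + 8.4261*I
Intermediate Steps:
J(q, P) = P + q
I(A) = sqrt(-72 + A)
V(d, R) = 2 - R*d (V(d, R) = 2 - d*R = 2 - R*d)
(V(-163, 117) + I(J(-4, 5))) - 3090 = ((2 - 1*117*(-163)) + sqrt(-72 + (5 - 4))) - 3090 = ((2 + 19071) + sqrt(-72 + 1)) - 3090 = (19073 + sqrt(-71)) - 3090 = (19073 + I*sqrt(71)) - 3090 = 15983 + I*sqrt(71)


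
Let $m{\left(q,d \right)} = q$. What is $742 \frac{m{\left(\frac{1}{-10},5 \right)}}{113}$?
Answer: $- \frac{371}{565} \approx -0.65664$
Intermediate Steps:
$742 \frac{m{\left(\frac{1}{-10},5 \right)}}{113} = 742 \frac{1}{\left(-10\right) 113} = 742 \left(\left(- \frac{1}{10}\right) \frac{1}{113}\right) = 742 \left(- \frac{1}{1130}\right) = - \frac{371}{565}$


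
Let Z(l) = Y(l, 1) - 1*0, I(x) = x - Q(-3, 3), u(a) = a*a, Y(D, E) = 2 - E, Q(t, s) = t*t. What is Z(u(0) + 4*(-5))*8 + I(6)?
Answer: 5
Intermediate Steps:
Q(t, s) = t²
u(a) = a²
I(x) = -9 + x (I(x) = x - 1*(-3)² = x - 1*9 = x - 9 = -9 + x)
Z(l) = 1 (Z(l) = (2 - 1*1) - 1*0 = (2 - 1) + 0 = 1 + 0 = 1)
Z(u(0) + 4*(-5))*8 + I(6) = 1*8 + (-9 + 6) = 8 - 3 = 5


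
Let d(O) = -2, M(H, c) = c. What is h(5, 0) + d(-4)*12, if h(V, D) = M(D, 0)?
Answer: -24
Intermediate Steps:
h(V, D) = 0
h(5, 0) + d(-4)*12 = 0 - 2*12 = 0 - 24 = -24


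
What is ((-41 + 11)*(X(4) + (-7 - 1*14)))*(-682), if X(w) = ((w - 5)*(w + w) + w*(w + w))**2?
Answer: 11355300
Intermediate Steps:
X(w) = (2*w**2 + 2*w*(-5 + w))**2 (X(w) = ((-5 + w)*(2*w) + w*(2*w))**2 = (2*w*(-5 + w) + 2*w**2)**2 = (2*w**2 + 2*w*(-5 + w))**2)
((-41 + 11)*(X(4) + (-7 - 1*14)))*(-682) = ((-41 + 11)*(4*4**2*(-5 + 2*4)**2 + (-7 - 1*14)))*(-682) = -30*(4*16*(-5 + 8)**2 + (-7 - 14))*(-682) = -30*(4*16*3**2 - 21)*(-682) = -30*(4*16*9 - 21)*(-682) = -30*(576 - 21)*(-682) = -30*555*(-682) = -16650*(-682) = 11355300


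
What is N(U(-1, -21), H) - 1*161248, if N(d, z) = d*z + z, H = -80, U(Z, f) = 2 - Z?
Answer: -161568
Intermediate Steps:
N(d, z) = z + d*z
N(U(-1, -21), H) - 1*161248 = -80*(1 + (2 - 1*(-1))) - 1*161248 = -80*(1 + (2 + 1)) - 161248 = -80*(1 + 3) - 161248 = -80*4 - 161248 = -320 - 161248 = -161568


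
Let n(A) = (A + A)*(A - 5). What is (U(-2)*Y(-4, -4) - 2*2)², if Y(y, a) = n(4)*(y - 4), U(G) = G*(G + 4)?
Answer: 67600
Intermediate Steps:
U(G) = G*(4 + G)
n(A) = 2*A*(-5 + A) (n(A) = (2*A)*(-5 + A) = 2*A*(-5 + A))
Y(y, a) = 32 - 8*y (Y(y, a) = (2*4*(-5 + 4))*(y - 4) = (2*4*(-1))*(-4 + y) = -8*(-4 + y) = 32 - 8*y)
(U(-2)*Y(-4, -4) - 2*2)² = ((-2*(4 - 2))*(32 - 8*(-4)) - 2*2)² = ((-2*2)*(32 + 32) - 4)² = (-4*64 - 4)² = (-256 - 4)² = (-260)² = 67600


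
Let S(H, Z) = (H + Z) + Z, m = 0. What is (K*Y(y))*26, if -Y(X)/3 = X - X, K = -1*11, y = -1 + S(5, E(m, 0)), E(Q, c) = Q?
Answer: 0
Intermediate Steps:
S(H, Z) = H + 2*Z
y = 4 (y = -1 + (5 + 2*0) = -1 + (5 + 0) = -1 + 5 = 4)
K = -11
Y(X) = 0 (Y(X) = -3*(X - X) = -3*0 = 0)
(K*Y(y))*26 = -11*0*26 = 0*26 = 0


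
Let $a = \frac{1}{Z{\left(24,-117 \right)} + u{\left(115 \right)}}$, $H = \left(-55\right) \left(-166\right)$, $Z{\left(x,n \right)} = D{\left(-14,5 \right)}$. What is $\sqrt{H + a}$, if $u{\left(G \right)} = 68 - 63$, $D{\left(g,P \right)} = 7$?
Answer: $\frac{331 \sqrt{3}}{6} \approx 95.552$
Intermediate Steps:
$u{\left(G \right)} = 5$
$Z{\left(x,n \right)} = 7$
$H = 9130$
$a = \frac{1}{12}$ ($a = \frac{1}{7 + 5} = \frac{1}{12} \approx 0.083333$)
$\sqrt{H + a} = \sqrt{9130 + \frac{1}{12}} = \sqrt{\frac{109561}{12}} = \frac{331 \sqrt{3}}{6}$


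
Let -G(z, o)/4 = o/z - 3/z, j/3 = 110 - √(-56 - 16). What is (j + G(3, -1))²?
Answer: 1006204/9 - 12072*I*√2 ≈ 1.118e+5 - 17072.0*I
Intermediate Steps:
j = 330 - 18*I*√2 (j = 3*(110 - √(-56 - 16)) = 3*(110 - √(-72)) = 3*(110 - 6*I*√2) = 330 - 18*I*√2 ≈ 330.0 - 25.456*I)
G(z, o) = 12/z - 4*o/z (G(z, o) = -4*(o/z - 3/z) = -4*(-3/z + o/z) = 12/z - 4*o/z)
(j + G(3, -1))² = ((330 - 18*I*√2) + 4*(3 - 1*(-1))/3)² = ((330 - 18*I*√2) + 4*(⅓)*(3 + 1))² = ((330 - 18*I*√2) + 4*(⅓)*4)² = ((330 - 18*I*√2) + 16/3)² = (1006/3 - 18*I*√2)²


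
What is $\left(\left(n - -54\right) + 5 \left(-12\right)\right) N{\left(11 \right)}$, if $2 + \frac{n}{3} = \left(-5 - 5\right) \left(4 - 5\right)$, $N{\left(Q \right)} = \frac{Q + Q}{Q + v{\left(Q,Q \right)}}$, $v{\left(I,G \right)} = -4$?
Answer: $\frac{396}{7} \approx 56.571$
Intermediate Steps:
$N{\left(Q \right)} = \frac{2 Q}{-4 + Q}$ ($N{\left(Q \right)} = \frac{Q + Q}{Q - 4} = \frac{2 Q}{-4 + Q}$)
$n = 24$ ($n = -6 + 3 \left(-5 - 5\right) \left(4 - 5\right) = -6 + 3 \left(\left(-10\right) \left(-1\right)\right) = -6 + 3 \cdot 10 = -6 + 30 = 24$)
$\left(\left(n - -54\right) + 5 \left(-12\right)\right) N{\left(11 \right)} = \left(\left(24 - -54\right) + 5 \left(-12\right)\right) 2 \cdot 11 \frac{1}{-4 + 11} = \left(\left(24 + 54\right) - 60\right) 2 \cdot 11 \cdot \frac{1}{7} = \left(78 - 60\right) 2 \cdot 11 \cdot \frac{1}{7} = 18 \cdot \frac{22}{7} = \frac{396}{7}$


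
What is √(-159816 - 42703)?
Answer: I*√202519 ≈ 450.02*I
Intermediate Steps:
√(-159816 - 42703) = √(-202519) = I*√202519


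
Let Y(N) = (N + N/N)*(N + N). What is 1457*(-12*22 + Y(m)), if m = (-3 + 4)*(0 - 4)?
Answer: -349680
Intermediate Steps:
m = -4 (m = 1*(-4) = -4)
Y(N) = 2*N*(1 + N) (Y(N) = (N + 1)*(2*N) = (1 + N)*(2*N) = 2*N*(1 + N))
1457*(-12*22 + Y(m)) = 1457*(-12*22 + 2*(-4)*(1 - 4)) = 1457*(-264 + 2*(-4)*(-3)) = 1457*(-264 + 24) = 1457*(-240) = -349680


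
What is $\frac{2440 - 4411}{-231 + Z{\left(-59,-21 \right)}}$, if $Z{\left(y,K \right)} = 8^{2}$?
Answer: $\frac{1971}{167} \approx 11.802$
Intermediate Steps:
$Z{\left(y,K \right)} = 64$
$\frac{2440 - 4411}{-231 + Z{\left(-59,-21 \right)}} = \frac{2440 - 4411}{-231 + 64} = - \frac{1971}{-167} = \left(-1971\right) \left(- \frac{1}{167}\right) = \frac{1971}{167}$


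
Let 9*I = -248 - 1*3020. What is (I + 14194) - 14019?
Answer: -1693/9 ≈ -188.11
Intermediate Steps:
I = -3268/9 (I = (-248 - 1*3020)/9 = (-248 - 3020)/9 = (⅑)*(-3268) = -3268/9 ≈ -363.11)
(I + 14194) - 14019 = (-3268/9 + 14194) - 14019 = 124478/9 - 14019 = -1693/9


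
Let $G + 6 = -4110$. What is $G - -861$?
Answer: $-3255$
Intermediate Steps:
$G = -4116$ ($G = -6 - 4110 = -4116$)
$G - -861 = -4116 - -861 = -4116 + 861 = -3255$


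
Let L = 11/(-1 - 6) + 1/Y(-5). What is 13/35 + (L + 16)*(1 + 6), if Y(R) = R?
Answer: 3499/35 ≈ 99.971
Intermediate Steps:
L = -62/35 (L = 11/(-1 - 6) + 1/(-5) = 11/(-7) + 1*(-⅕) = 11*(-⅐) - ⅕ = -11/7 - ⅕ = -62/35 ≈ -1.7714)
13/35 + (L + 16)*(1 + 6) = 13/35 + (-62/35 + 16)*(1 + 6) = 13*(1/35) + (498/35)*7 = 13/35 + 498/5 = 3499/35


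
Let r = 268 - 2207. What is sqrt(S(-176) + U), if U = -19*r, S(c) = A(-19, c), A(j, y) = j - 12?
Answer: 3*sqrt(4090) ≈ 191.86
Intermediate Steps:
A(j, y) = -12 + j
r = -1939
S(c) = -31 (S(c) = -12 - 19 = -31)
U = 36841 (U = -19*(-1939) = 36841)
sqrt(S(-176) + U) = sqrt(-31 + 36841) = sqrt(36810) = 3*sqrt(4090)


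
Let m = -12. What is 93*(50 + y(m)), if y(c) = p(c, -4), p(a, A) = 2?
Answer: 4836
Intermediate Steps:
y(c) = 2
93*(50 + y(m)) = 93*(50 + 2) = 93*52 = 4836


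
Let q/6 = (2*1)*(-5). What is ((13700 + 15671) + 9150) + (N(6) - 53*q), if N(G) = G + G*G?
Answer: 41743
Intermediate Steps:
N(G) = G + G**2
q = -60 (q = 6*((2*1)*(-5)) = 6*(2*(-5)) = 6*(-10) = -60)
((13700 + 15671) + 9150) + (N(6) - 53*q) = ((13700 + 15671) + 9150) + (6*(1 + 6) - 53*(-60)) = (29371 + 9150) + (6*7 + 3180) = 38521 + (42 + 3180) = 38521 + 3222 = 41743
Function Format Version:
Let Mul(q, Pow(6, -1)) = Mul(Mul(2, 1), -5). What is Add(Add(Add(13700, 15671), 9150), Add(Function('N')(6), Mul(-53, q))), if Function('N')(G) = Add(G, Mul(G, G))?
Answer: 41743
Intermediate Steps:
Function('N')(G) = Add(G, Pow(G, 2))
q = -60 (q = Mul(6, Mul(Mul(2, 1), -5)) = Mul(6, Mul(2, -5)) = Mul(6, -10) = -60)
Add(Add(Add(13700, 15671), 9150), Add(Function('N')(6), Mul(-53, q))) = Add(Add(Add(13700, 15671), 9150), Add(Mul(6, Add(1, 6)), Mul(-53, -60))) = Add(Add(29371, 9150), Add(Mul(6, 7), 3180)) = Add(38521, Add(42, 3180)) = Add(38521, 3222) = 41743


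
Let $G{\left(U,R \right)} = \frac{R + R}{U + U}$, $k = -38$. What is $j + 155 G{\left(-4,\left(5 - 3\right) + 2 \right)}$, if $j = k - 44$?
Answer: $-237$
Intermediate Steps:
$G{\left(U,R \right)} = \frac{R}{U}$ ($G{\left(U,R \right)} = \frac{2 R}{2 U} = 2 R \frac{1}{2 U} = \frac{R}{U}$)
$j = -82$ ($j = -38 - 44 = -82$)
$j + 155 G{\left(-4,\left(5 - 3\right) + 2 \right)} = -82 + 155 \frac{\left(5 - 3\right) + 2}{-4} = -82 + 155 \left(2 + 2\right) \left(- \frac{1}{4}\right) = -82 + 155 \cdot 4 \left(- \frac{1}{4}\right) = -82 + 155 \left(-1\right) = -82 - 155 = -237$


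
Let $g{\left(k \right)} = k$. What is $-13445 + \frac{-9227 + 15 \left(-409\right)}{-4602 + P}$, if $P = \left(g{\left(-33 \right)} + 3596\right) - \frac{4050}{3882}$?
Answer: $- \frac{4518654423}{336454} \approx -13430.0$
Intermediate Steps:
$P = \frac{2304586}{647}$ ($P = \left(-33 + 3596\right) - \frac{4050}{3882} = 3563 - \frac{675}{647} = \frac{2304586}{647} \approx 3562.0$)
$-13445 + \frac{-9227 + 15 \left(-409\right)}{-4602 + P} = -13445 + \frac{-9227 + 15 \left(-409\right)}{-4602 + \frac{2304586}{647}} = -13445 + \frac{-9227 - 6135}{- \frac{672908}{647}} = -13445 - - \frac{4969607}{336454} = -13445 + \frac{4969607}{336454} = - \frac{4518654423}{336454}$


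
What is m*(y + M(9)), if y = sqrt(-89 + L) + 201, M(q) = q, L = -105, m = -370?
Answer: -77700 - 370*I*sqrt(194) ≈ -77700.0 - 5153.5*I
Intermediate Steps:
y = 201 + I*sqrt(194) (y = sqrt(-89 - 105) + 201 = sqrt(-194) + 201 = I*sqrt(194) + 201 = 201 + I*sqrt(194) ≈ 201.0 + 13.928*I)
m*(y + M(9)) = -370*((201 + I*sqrt(194)) + 9) = -370*(210 + I*sqrt(194)) = -77700 - 370*I*sqrt(194)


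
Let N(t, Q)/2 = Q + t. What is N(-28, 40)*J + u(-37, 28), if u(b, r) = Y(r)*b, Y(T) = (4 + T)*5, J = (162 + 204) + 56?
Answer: 4208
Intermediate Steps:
J = 422 (J = 366 + 56 = 422)
Y(T) = 20 + 5*T
N(t, Q) = 2*Q + 2*t (N(t, Q) = 2*(Q + t) = 2*Q + 2*t)
u(b, r) = b*(20 + 5*r) (u(b, r) = (20 + 5*r)*b = b*(20 + 5*r))
N(-28, 40)*J + u(-37, 28) = (2*40 + 2*(-28))*422 + 5*(-37)*(4 + 28) = (80 - 56)*422 + 5*(-37)*32 = 24*422 - 5920 = 10128 - 5920 = 4208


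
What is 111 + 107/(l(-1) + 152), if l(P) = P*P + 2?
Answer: 17312/155 ≈ 111.69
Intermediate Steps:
l(P) = 2 + P**2 (l(P) = P**2 + 2 = 2 + P**2)
111 + 107/(l(-1) + 152) = 111 + 107/((2 + (-1)**2) + 152) = 111 + 107/((2 + 1) + 152) = 111 + 107/(3 + 152) = 111 + 107/155 = 17312/155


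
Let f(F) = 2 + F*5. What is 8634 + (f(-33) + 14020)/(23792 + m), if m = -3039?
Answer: 179195259/20753 ≈ 8634.7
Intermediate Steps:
f(F) = 2 + 5*F
8634 + (f(-33) + 14020)/(23792 + m) = 8634 + ((2 + 5*(-33)) + 14020)/(23792 - 3039) = 8634 + ((2 - 165) + 14020)/20753 = 8634 + (-163 + 14020)*(1/20753) = 8634 + 13857*(1/20753) = 8634 + 13857/20753 = 179195259/20753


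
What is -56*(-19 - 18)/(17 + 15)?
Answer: 259/4 ≈ 64.750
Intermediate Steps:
-56*(-19 - 18)/(17 + 15) = -(-2072)/32 = -56*(-37/32) = 259/4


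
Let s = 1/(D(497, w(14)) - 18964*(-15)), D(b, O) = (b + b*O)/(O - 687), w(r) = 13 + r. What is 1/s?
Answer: 46932421/165 ≈ 2.8444e+5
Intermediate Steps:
D(b, O) = (b + O*b)/(-687 + O)
s = 165/46932421 (s = 1/(497*(1 + (13 + 14))/(-687 + (13 + 14)) - 18964*(-15)) = 1/(497*(1 + 27)/(-687 + 27) + 284460) = 1/(497*28/(-660) + 284460) = 1/(497*(-1/660)*28 + 284460) = 1/(-3479/165 + 284460) = 1/(46932421/165) = 165/46932421 ≈ 3.5157e-6)
1/s = 1/(165/46932421) = 46932421/165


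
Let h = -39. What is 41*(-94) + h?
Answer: -3893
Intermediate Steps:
41*(-94) + h = 41*(-94) - 39 = -3854 - 39 = -3893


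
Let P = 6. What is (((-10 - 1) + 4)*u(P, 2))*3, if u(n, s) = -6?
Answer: 126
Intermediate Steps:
(((-10 - 1) + 4)*u(P, 2))*3 = (((-10 - 1) + 4)*(-6))*3 = ((-11 + 4)*(-6))*3 = -7*(-6)*3 = 42*3 = 126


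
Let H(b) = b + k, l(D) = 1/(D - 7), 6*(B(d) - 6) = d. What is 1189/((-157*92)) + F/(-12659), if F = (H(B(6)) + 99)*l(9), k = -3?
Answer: -15795417/182846596 ≈ -0.086386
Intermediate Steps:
B(d) = 6 + d/6
l(D) = 1/(-7 + D)
H(b) = -3 + b (H(b) = b - 3 = -3 + b)
F = 103/2 (F = ((-3 + (6 + (1/6)*6)) + 99)/(-7 + 9) = ((-3 + (6 + 1)) + 99)/2 = ((-3 + 7) + 99)*(1/2) = (4 + 99)*(1/2) = 103*(1/2) = 103/2 ≈ 51.500)
1189/((-157*92)) + F/(-12659) = 1189/((-157*92)) + (103/2)/(-12659) = 1189/(-14444) + (103/2)*(-1/12659) = 1189*(-1/14444) - 103/25318 = -1189/14444 - 103/25318 = -15795417/182846596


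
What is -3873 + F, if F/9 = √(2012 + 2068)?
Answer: -3873 + 36*√255 ≈ -3298.1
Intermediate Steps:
F = 36*√255 (F = 9*√(2012 + 2068) = 9*√4080 = 9*(4*√255) = 36*√255 ≈ 574.87)
-3873 + F = -3873 + 36*√255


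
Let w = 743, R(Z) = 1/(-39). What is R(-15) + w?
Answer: 28976/39 ≈ 742.97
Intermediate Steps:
R(Z) = -1/39
R(-15) + w = -1/39 + 743 = 28976/39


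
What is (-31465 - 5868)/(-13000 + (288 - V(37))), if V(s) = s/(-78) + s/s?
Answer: 2911974/991577 ≈ 2.9367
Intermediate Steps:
V(s) = 1 - s/78 (V(s) = s*(-1/78) + 1 = -s/78 + 1 = 1 - s/78)
(-31465 - 5868)/(-13000 + (288 - V(37))) = (-31465 - 5868)/(-13000 + (288 - (1 - 1/78*37))) = -37333/(-13000 + (288 - (1 - 37/78))) = -37333/(-13000 + (288 - 1*41/78)) = -37333/(-13000 + (288 - 41/78)) = -37333/(-13000 + 22423/78) = -37333/(-991577/78) = -37333*(-78/991577) = 2911974/991577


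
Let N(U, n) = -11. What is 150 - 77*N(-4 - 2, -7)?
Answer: 997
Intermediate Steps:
150 - 77*N(-4 - 2, -7) = 150 - 77*(-11) = 150 + 847 = 997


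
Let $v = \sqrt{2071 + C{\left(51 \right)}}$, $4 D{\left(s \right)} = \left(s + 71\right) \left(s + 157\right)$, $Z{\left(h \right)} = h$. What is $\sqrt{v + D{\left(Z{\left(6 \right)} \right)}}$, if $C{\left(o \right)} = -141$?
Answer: $\frac{\sqrt{12551 + 4 \sqrt{1930}}}{2} \approx 56.406$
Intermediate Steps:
$D{\left(s \right)} = \frac{\left(71 + s\right) \left(157 + s\right)}{4}$ ($D{\left(s \right)} = \frac{\left(s + 71\right) \left(s + 157\right)}{4} = \frac{\left(71 + s\right) \left(157 + s\right)}{4}$)
$v = \sqrt{1930}$ ($v = \sqrt{2071 - 141} = \sqrt{1930} \approx 43.932$)
$\sqrt{v + D{\left(Z{\left(6 \right)} \right)}} = \sqrt{\sqrt{1930} + \left(\frac{11147}{4} + 57 \cdot 6 + \frac{6^{2}}{4}\right)} = \sqrt{\sqrt{1930} + \left(\frac{11147}{4} + 342 + \frac{1}{4} \cdot 36\right)} = \sqrt{\sqrt{1930} + \left(\frac{11147}{4} + 342 + 9\right)} = \sqrt{\sqrt{1930} + \frac{12551}{4}} = \sqrt{\frac{12551}{4} + \sqrt{1930}}$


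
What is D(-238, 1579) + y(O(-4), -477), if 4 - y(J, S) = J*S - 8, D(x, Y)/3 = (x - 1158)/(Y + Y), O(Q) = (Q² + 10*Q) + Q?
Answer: -21072270/1579 ≈ -13345.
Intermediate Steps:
O(Q) = Q² + 11*Q
D(x, Y) = 3*(-1158 + x)/(2*Y) (D(x, Y) = 3*((x - 1158)/(Y + Y)) = 3*((-1158 + x)/((2*Y))) = 3*((-1158 + x)*(1/(2*Y))) = 3*((-1158 + x)/(2*Y)) = 3*(-1158 + x)/(2*Y))
y(J, S) = 12 - J*S (y(J, S) = 4 - (J*S - 8) = 4 - (-8 + J*S) = 4 + (8 - J*S) = 12 - J*S)
D(-238, 1579) + y(O(-4), -477) = (3/2)*(-1158 - 238)/1579 + (12 - 1*(-4*(11 - 4))*(-477)) = (3/2)*(1/1579)*(-1396) + (12 - 1*(-4*7)*(-477)) = -2094/1579 + (12 - 1*(-28)*(-477)) = -2094/1579 + (12 - 13356) = -2094/1579 - 13344 = -21072270/1579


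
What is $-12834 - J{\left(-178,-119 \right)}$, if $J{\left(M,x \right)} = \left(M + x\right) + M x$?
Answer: $-33719$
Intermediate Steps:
$J{\left(M,x \right)} = M + x + M x$
$-12834 - J{\left(-178,-119 \right)} = -12834 - \left(-178 - 119 - -21182\right) = -12834 - \left(-178 - 119 + 21182\right) = -12834 - 20885 = -33719$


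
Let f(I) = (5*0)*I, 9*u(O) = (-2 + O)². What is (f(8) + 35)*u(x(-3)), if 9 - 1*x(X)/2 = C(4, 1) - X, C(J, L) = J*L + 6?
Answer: 3500/9 ≈ 388.89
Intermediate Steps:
C(J, L) = 6 + J*L
x(X) = -2 + 2*X (x(X) = 18 - 2*((6 + 4*1) - X) = 18 - 2*((6 + 4) - X) = 18 - 2*(10 - X) = 18 + (-20 + 2*X) = -2 + 2*X)
u(O) = (-2 + O)²/9
f(I) = 0 (f(I) = 0*I = 0)
(f(8) + 35)*u(x(-3)) = (0 + 35)*((-2 + (-2 + 2*(-3)))²/9) = 35*((-2 + (-2 - 6))²/9) = 35*((-2 - 8)²/9) = 35*((⅑)*(-10)²) = 35*((⅑)*100) = 35*(100/9) = 3500/9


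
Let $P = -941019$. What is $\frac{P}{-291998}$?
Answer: $\frac{941019}{291998} \approx 3.2227$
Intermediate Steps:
$\frac{P}{-291998} = - \frac{941019}{-291998} = \left(-941019\right) \left(- \frac{1}{291998}\right) = \frac{941019}{291998}$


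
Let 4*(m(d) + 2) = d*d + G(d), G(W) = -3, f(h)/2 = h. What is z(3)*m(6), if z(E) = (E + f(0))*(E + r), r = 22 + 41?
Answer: 2475/2 ≈ 1237.5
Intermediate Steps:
f(h) = 2*h
r = 63
m(d) = -11/4 + d**2/4 (m(d) = -2 + (d*d - 3)/4 = -2 + (d**2 - 3)/4 = -2 + (-3 + d**2)/4 = -2 + (-3/4 + d**2/4) = -11/4 + d**2/4)
z(E) = E*(63 + E) (z(E) = (E + 2*0)*(E + 63) = (E + 0)*(63 + E) = E*(63 + E))
z(3)*m(6) = (3*(63 + 3))*(-11/4 + (1/4)*6**2) = (3*66)*(-11/4 + (1/4)*36) = 198*(-11/4 + 9) = 198*(25/4) = 2475/2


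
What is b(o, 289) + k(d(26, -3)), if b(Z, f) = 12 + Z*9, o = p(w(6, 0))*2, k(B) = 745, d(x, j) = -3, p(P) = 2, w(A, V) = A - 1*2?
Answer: 793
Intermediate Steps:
w(A, V) = -2 + A (w(A, V) = A - 2 = -2 + A)
o = 4 (o = 2*2 = 4)
b(Z, f) = 12 + 9*Z
b(o, 289) + k(d(26, -3)) = (12 + 9*4) + 745 = (12 + 36) + 745 = 48 + 745 = 793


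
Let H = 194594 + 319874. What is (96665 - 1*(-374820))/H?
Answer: 471485/514468 ≈ 0.91645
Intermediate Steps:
H = 514468
(96665 - 1*(-374820))/H = (96665 - 1*(-374820))/514468 = (96665 + 374820)*(1/514468) = 471485*(1/514468) = 471485/514468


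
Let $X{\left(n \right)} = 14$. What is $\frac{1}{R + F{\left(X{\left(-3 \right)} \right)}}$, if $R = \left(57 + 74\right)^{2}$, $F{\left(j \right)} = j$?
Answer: $\frac{1}{17175} \approx 5.8224 \cdot 10^{-5}$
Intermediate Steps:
$R = 17161$ ($R = 131^{2} = 17161$)
$\frac{1}{R + F{\left(X{\left(-3 \right)} \right)}} = \frac{1}{17161 + 14} = \frac{1}{17175}$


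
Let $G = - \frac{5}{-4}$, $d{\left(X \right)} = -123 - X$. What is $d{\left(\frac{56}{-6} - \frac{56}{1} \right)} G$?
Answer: $- \frac{865}{12} \approx -72.083$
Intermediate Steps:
$G = \frac{5}{4}$ ($G = \left(-5\right) \left(- \frac{1}{4}\right) = \frac{5}{4} \approx 1.25$)
$d{\left(\frac{56}{-6} - \frac{56}{1} \right)} G = \left(-123 - \left(\frac{56}{-6} - \frac{56}{1}\right)\right) \frac{5}{4} = \left(-123 - \left(56 \left(- \frac{1}{6}\right) - 56\right)\right) \frac{5}{4} = \left(-123 - \left(- \frac{28}{3} - 56\right)\right) \frac{5}{4} = \left(-123 - - \frac{196}{3}\right) \frac{5}{4} = \left(-123 + \frac{196}{3}\right) \frac{5}{4} = \left(- \frac{173}{3}\right) \frac{5}{4} = - \frac{865}{12}$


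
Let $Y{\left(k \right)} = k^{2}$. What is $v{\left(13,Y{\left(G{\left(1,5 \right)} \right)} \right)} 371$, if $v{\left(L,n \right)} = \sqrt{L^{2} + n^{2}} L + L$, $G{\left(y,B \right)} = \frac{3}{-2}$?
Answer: $4823 + \frac{4823 \sqrt{2785}}{4} \approx 68454.0$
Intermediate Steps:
$G{\left(y,B \right)} = - \frac{3}{2}$ ($G{\left(y,B \right)} = 3 \left(- \frac{1}{2}\right) = - \frac{3}{2}$)
$v{\left(L,n \right)} = L + L \sqrt{L^{2} + n^{2}}$ ($v{\left(L,n \right)} = L \sqrt{L^{2} + n^{2}} + L = L + L \sqrt{L^{2} + n^{2}}$)
$v{\left(13,Y{\left(G{\left(1,5 \right)} \right)} \right)} 371 = 13 \left(1 + \sqrt{13^{2} + \left(\left(- \frac{3}{2}\right)^{2}\right)^{2}}\right) 371 = 13 \left(1 + \sqrt{169 + \left(\frac{9}{4}\right)^{2}}\right) 371 = 13 \left(1 + \sqrt{169 + \frac{81}{16}}\right) 371 = 13 \left(1 + \sqrt{\frac{2785}{16}}\right) 371 = 13 \left(1 + \frac{\sqrt{2785}}{4}\right) 371 = \left(13 + \frac{13 \sqrt{2785}}{4}\right) 371 = 4823 + \frac{4823 \sqrt{2785}}{4}$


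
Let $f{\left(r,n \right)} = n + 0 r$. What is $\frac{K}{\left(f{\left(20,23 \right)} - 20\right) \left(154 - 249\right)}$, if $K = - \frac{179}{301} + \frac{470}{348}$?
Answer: $- \frac{39589}{14926590} \approx -0.0026522$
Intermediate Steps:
$f{\left(r,n \right)} = n$ ($f{\left(r,n \right)} = n + 0 = n$)
$K = \frac{39589}{52374}$ ($K = \left(-179\right) \frac{1}{301} + 470 \cdot \frac{1}{348} = - \frac{179}{301} + \frac{235}{174} = \frac{39589}{52374} \approx 0.75589$)
$\frac{K}{\left(f{\left(20,23 \right)} - 20\right) \left(154 - 249\right)} = \frac{39589}{52374 \left(23 - 20\right) \left(154 - 249\right)} = \frac{39589}{52374 \cdot 3 \left(-95\right)} = \frac{39589}{52374 \left(-285\right)} = \frac{39589}{52374} \left(- \frac{1}{285}\right) = - \frac{39589}{14926590}$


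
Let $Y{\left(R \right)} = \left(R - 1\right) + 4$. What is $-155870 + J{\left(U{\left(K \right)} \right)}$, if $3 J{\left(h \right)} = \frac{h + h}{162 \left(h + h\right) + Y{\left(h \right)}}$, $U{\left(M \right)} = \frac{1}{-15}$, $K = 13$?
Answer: $- \frac{65465399}{420} \approx -1.5587 \cdot 10^{5}$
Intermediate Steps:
$Y{\left(R \right)} = 3 + R$ ($Y{\left(R \right)} = \left(-1 + R\right) + 4 = 3 + R$)
$U{\left(M \right)} = - \frac{1}{15}$
$J{\left(h \right)} = \frac{2 h}{3 \left(3 + 325 h\right)}$ ($J{\left(h \right)} = \frac{\left(h + h\right) \frac{1}{162 \left(h + h\right) + \left(3 + h\right)}}{3} = \frac{2 h \frac{1}{162 \cdot 2 h + \left(3 + h\right)}}{3} = \frac{2 h \frac{1}{324 h + \left(3 + h\right)}}{3} = \frac{2 h \frac{1}{3 + 325 h}}{3} = \frac{2 h}{3 \left(3 + 325 h\right)}$)
$-155870 + J{\left(U{\left(K \right)} \right)} = -155870 + \frac{2}{3} \left(- \frac{1}{15}\right) \frac{1}{3 + 325 \left(- \frac{1}{15}\right)} = -155870 + \frac{2}{3} \left(- \frac{1}{15}\right) \frac{1}{3 - \frac{65}{3}} = -155870 + \frac{2}{3} \left(- \frac{1}{15}\right) \frac{1}{- \frac{56}{3}} = -155870 + \frac{2}{3} \left(- \frac{1}{15}\right) \left(- \frac{3}{56}\right) = -155870 + \frac{1}{420} = - \frac{65465399}{420}$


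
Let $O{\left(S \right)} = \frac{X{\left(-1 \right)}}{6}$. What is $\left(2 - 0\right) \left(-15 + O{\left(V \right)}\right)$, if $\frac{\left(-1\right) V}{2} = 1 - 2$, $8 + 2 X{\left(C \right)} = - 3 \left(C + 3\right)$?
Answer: $- \frac{97}{3} \approx -32.333$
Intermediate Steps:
$X{\left(C \right)} = - \frac{17}{2} - \frac{3 C}{2}$ ($X{\left(C \right)} = -4 + \frac{\left(-3\right) \left(C + 3\right)}{2} = -4 + \frac{\left(-3\right) \left(3 + C\right)}{2} = -4 + \frac{-9 - 3 C}{2} = -4 - \left(\frac{9}{2} + \frac{3 C}{2}\right) = - \frac{17}{2} - \frac{3 C}{2}$)
$V = 2$ ($V = - 2 \left(1 - 2\right) = \left(-2\right) \left(-1\right) = 2$)
$O{\left(S \right)} = - \frac{7}{6}$ ($O{\left(S \right)} = \frac{- \frac{17}{2} - - \frac{3}{2}}{6} = \left(- \frac{17}{2} + \frac{3}{2}\right) \frac{1}{6} = \left(-7\right) \frac{1}{6} = - \frac{7}{6}$)
$\left(2 - 0\right) \left(-15 + O{\left(V \right)}\right) = \left(2 - 0\right) \left(-15 - \frac{7}{6}\right) = \left(2 + 0\right) \left(- \frac{97}{6}\right) = 2 \left(- \frac{97}{6}\right) = - \frac{97}{3}$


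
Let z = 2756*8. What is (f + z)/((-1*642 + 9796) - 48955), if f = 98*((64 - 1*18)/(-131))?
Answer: -961260/1737977 ≈ -0.55309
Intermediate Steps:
z = 22048
f = -4508/131 (f = 98*((64 - 18)*(-1/131)) = 98*(46*(-1/131)) = 98*(-46/131) = -4508/131 ≈ -34.412)
(f + z)/((-1*642 + 9796) - 48955) = (-4508/131 + 22048)/((-1*642 + 9796) - 48955) = 2883780/(131*((-642 + 9796) - 48955)) = 2883780/(131*(9154 - 48955)) = (2883780/131)/(-39801) = (2883780/131)*(-1/39801) = -961260/1737977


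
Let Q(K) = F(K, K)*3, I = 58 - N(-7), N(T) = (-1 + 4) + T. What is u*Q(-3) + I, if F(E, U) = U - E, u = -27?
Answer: 62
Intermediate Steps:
N(T) = 3 + T
I = 62 (I = 58 - (3 - 7) = 58 - 1*(-4) = 58 + 4 = 62)
Q(K) = 0 (Q(K) = (K - K)*3 = 0*3 = 0)
u*Q(-3) + I = -27*0 + 62 = 0 + 62 = 62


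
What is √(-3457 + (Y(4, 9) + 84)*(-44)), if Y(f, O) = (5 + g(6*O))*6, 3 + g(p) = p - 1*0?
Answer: I*√21937 ≈ 148.11*I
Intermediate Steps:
g(p) = -3 + p (g(p) = -3 + (p - 1*0) = -3 + (p + 0) = -3 + p)
Y(f, O) = 12 + 36*O (Y(f, O) = (5 + (-3 + 6*O))*6 = (2 + 6*O)*6 = 12 + 36*O)
√(-3457 + (Y(4, 9) + 84)*(-44)) = √(-3457 + ((12 + 36*9) + 84)*(-44)) = √(-3457 + ((12 + 324) + 84)*(-44)) = √(-3457 + (336 + 84)*(-44)) = √(-3457 + 420*(-44)) = √(-3457 - 18480) = √(-21937) = I*√21937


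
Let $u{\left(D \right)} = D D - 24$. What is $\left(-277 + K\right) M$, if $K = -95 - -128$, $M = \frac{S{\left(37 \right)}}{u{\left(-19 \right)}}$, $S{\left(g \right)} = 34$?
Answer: $- \frac{8296}{337} \approx -24.617$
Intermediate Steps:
$u{\left(D \right)} = -24 + D^{2}$ ($u{\left(D \right)} = D^{2} - 24 = -24 + D^{2}$)
$M = \frac{34}{337}$ ($M = \frac{34}{-24 + \left(-19\right)^{2}} = \frac{34}{-24 + 361} = \frac{34}{337} \approx 0.10089$)
$K = 33$ ($K = -95 + 128 = 33$)
$\left(-277 + K\right) M = \left(-277 + 33\right) \frac{34}{337} = \left(-244\right) \frac{34}{337} = - \frac{8296}{337}$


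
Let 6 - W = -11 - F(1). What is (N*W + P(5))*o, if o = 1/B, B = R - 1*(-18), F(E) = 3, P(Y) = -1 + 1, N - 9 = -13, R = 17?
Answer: -16/7 ≈ -2.2857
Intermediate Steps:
N = -4 (N = 9 - 13 = -4)
P(Y) = 0
W = 20 (W = 6 - (-11 - 1*3) = 6 - (-11 - 3) = 6 - 1*(-14) = 6 + 14 = 20)
B = 35 (B = 17 - 1*(-18) = 17 + 18 = 35)
o = 1/35 ≈ 0.028571
(N*W + P(5))*o = (-4*20 + 0)*(1/35) = (-80 + 0)*(1/35) = -80*1/35 = -16/7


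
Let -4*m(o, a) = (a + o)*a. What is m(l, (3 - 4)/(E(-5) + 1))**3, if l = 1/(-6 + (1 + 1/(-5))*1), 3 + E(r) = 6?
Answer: -12167/575930368 ≈ -2.1126e-5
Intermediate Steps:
E(r) = 3 (E(r) = -3 + 6 = 3)
l = -5/26 (l = 1/(-6 + (1 - 1/5)*1) = 1/(-6 + (4/5)*1) = 1/(-6 + 4/5) = 1/(-26/5) = -5/26 ≈ -0.19231)
m(o, a) = -a*(a + o)/4 (m(o, a) = -(a + o)*a/4 = -a*(a + o)/4)
m(l, (3 - 4)/(E(-5) + 1))**3 = (-(3 - 4)/(3 + 1)*((3 - 4)/(3 + 1) - 5/26)/4)**3 = (-(-1/4)*(-1/4 - 5/26)/4)**3 = (-(-1*1/4)*(-1*1/4 - 5/26)/4)**3 = (-1/4*(-1/4)*(-1/4 - 5/26))**3 = (-1/4*(-1/4)*(-23/52))**3 = (-23/832)**3 = -12167/575930368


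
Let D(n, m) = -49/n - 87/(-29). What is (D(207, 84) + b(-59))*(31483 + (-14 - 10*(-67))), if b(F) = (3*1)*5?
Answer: 13130567/23 ≈ 5.7089e+5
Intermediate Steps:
D(n, m) = 3 - 49/n (D(n, m) = -49/n - 87*(-1/29) = -49/n + 3 = 3 - 49/n)
b(F) = 15 (b(F) = 3*5 = 15)
(D(207, 84) + b(-59))*(31483 + (-14 - 10*(-67))) = ((3 - 49/207) + 15)*(31483 + (-14 - 10*(-67))) = ((3 - 49*1/207) + 15)*(31483 + (-14 + 670)) = ((3 - 49/207) + 15)*(31483 + 656) = (572/207 + 15)*32139 = (3677/207)*32139 = 13130567/23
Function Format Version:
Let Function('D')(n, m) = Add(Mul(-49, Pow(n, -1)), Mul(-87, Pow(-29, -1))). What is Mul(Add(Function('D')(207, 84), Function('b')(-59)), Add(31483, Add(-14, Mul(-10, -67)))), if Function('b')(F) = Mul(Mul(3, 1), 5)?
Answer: Rational(13130567, 23) ≈ 5.7089e+5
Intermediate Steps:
Function('D')(n, m) = Add(3, Mul(-49, Pow(n, -1))) (Function('D')(n, m) = Add(Mul(-49, Pow(n, -1)), Mul(-87, Rational(-1, 29))) = Add(Mul(-49, Pow(n, -1)), 3) = Add(3, Mul(-49, Pow(n, -1))))
Function('b')(F) = 15 (Function('b')(F) = Mul(3, 5) = 15)
Mul(Add(Function('D')(207, 84), Function('b')(-59)), Add(31483, Add(-14, Mul(-10, -67)))) = Mul(Add(Add(3, Mul(-49, Pow(207, -1))), 15), Add(31483, Add(-14, Mul(-10, -67)))) = Mul(Add(Add(3, Mul(-49, Rational(1, 207))), 15), Add(31483, Add(-14, 670))) = Mul(Add(Add(3, Rational(-49, 207)), 15), Add(31483, 656)) = Mul(Add(Rational(572, 207), 15), 32139) = Mul(Rational(3677, 207), 32139) = Rational(13130567, 23)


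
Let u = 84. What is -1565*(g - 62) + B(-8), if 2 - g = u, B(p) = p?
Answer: 225352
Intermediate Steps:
g = -82 (g = 2 - 1*84 = 2 - 84 = -82)
-1565*(g - 62) + B(-8) = -1565*(-82 - 62) - 8 = -1565*(-144) - 8 = 225360 - 8 = 225352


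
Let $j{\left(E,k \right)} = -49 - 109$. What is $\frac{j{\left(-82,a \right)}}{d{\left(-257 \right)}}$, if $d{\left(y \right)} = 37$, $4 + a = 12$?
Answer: $- \frac{158}{37} \approx -4.2703$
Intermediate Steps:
$a = 8$ ($a = -4 + 12 = 8$)
$j{\left(E,k \right)} = -158$
$\frac{j{\left(-82,a \right)}}{d{\left(-257 \right)}} = - \frac{158}{37}$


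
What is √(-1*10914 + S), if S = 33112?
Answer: √22198 ≈ 148.99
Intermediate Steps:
√(-1*10914 + S) = √(-1*10914 + 33112) = √(-10914 + 33112) = √22198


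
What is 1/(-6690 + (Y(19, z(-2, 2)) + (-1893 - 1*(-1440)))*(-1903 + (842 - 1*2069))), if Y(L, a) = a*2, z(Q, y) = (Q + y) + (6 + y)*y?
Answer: 1/1311040 ≈ 7.6275e-7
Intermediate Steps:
z(Q, y) = Q + y + y*(6 + y) (z(Q, y) = (Q + y) + y*(6 + y) = Q + y + y*(6 + y))
Y(L, a) = 2*a
1/(-6690 + (Y(19, z(-2, 2)) + (-1893 - 1*(-1440)))*(-1903 + (842 - 1*2069))) = 1/(-6690 + (2*(-2 + 2² + 7*2) + (-1893 - 1*(-1440)))*(-1903 + (842 - 1*2069))) = 1/(-6690 + (2*(-2 + 4 + 14) + (-1893 + 1440))*(-1903 + (842 - 2069))) = 1/(-6690 + (2*16 - 453)*(-1903 - 1227)) = 1/(-6690 + (32 - 453)*(-3130)) = 1/(-6690 - 421*(-3130)) = 1/(-6690 + 1317730) = 1/1311040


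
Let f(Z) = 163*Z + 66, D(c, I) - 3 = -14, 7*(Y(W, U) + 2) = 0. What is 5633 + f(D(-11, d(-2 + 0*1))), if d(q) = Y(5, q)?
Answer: 3906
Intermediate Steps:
Y(W, U) = -2 (Y(W, U) = -2 + (⅐)*0 = -2 + 0 = -2)
d(q) = -2
D(c, I) = -11 (D(c, I) = 3 - 14 = -11)
f(Z) = 66 + 163*Z
5633 + f(D(-11, d(-2 + 0*1))) = 5633 + (66 + 163*(-11)) = 5633 + (66 - 1793) = 5633 - 1727 = 3906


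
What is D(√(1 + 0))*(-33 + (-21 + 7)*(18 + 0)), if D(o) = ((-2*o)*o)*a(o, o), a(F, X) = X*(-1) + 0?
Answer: -570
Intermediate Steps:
a(F, X) = -X (a(F, X) = -X + 0 = -X)
D(o) = 2*o³ (D(o) = ((-2*o)*o)*(-o) = (-2*o²)*(-o) = 2*o³)
D(√(1 + 0))*(-33 + (-21 + 7)*(18 + 0)) = (2*(√(1 + 0))³)*(-33 + (-21 + 7)*(18 + 0)) = (2*(√1)³)*(-33 - 14*18) = (2*1³)*(-33 - 252) = (2*1)*(-285) = 2*(-285) = -570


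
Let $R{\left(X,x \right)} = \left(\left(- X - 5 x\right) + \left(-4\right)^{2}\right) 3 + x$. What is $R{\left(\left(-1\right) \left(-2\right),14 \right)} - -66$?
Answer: $-88$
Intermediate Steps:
$R{\left(X,x \right)} = 48 - 14 x - 3 X$ ($R{\left(X,x \right)} = \left(\left(- X - 5 x\right) + 16\right) 3 + x = \left(16 - X - 5 x\right) 3 + x = \left(48 - 15 x - 3 X\right) + x = 48 - 14 x - 3 X$)
$R{\left(\left(-1\right) \left(-2\right),14 \right)} - -66 = \left(48 - 196 - 3 \left(\left(-1\right) \left(-2\right)\right)\right) - -66 = \left(48 - 196 - 6\right) + 66 = -154 + 66 = -88$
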